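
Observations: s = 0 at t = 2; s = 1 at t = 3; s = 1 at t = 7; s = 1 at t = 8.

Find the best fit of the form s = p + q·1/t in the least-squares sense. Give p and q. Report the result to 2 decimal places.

The normal system XᵀX·[p, q]ᵀ = Xᵀs is [[4, 185/168]; [185/168, 11209/28224]]·[p, q]ᵀ = [3, 101/168]ᵀ.
det = 4·(11209/28224) − (185/168)² = 1179/3136.
p = (3·(11209/28224) − (185/168)·(101/168))/(1179/3136) = 14942/10611; q = (4·(101/168) − (185/168)·3)/(1179/3136) = -8456/3537.

p = 1.41, q = -2.39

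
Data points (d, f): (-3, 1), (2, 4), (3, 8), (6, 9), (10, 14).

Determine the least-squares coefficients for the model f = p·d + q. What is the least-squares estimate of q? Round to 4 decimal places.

Entries of XᵀX: Σd·d = 158, Σd = 18, Σ1 = 5.
Right-hand side: Σd·f = 223, Σf = 36.
XᵀX·[p, q]ᵀ = Xᵀf becomes [[158, 18]; [18, 5]]·[p, q]ᵀ = [223, 36]ᵀ.
Eliminating q: 5·(row 1) − 18·(row 2) gives 466·p = 5·223 − 18·36 = 467, so p = 467/466.
Then q = (36 − 18·(467/466))/5 = 837/233.

q = 3.5923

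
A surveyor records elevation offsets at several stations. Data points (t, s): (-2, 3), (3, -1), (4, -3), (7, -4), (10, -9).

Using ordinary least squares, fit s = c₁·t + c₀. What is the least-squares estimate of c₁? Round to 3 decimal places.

c₁ = -0.953

The normal equations are: 178·c₁ + 22·c₀ = -139;  22·c₁ + 5·c₀ = -14.
Eliminating c₀: 5·(row 1) − 22·(row 2) gives 406·c₁ = 5·(-139) − 22·(-14) = -387, so c₁ = -387/406.
Then c₀ = ((-14) − 22·(-387/406))/5 = 283/203.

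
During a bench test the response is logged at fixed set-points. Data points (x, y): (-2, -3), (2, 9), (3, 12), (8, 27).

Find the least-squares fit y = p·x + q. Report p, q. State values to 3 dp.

The normal equations are: 81·p + 11·q = 276;  11·p + 4·q = 45.
(Σx·x = 81, Σx = 11, Σ1 = 4, Σx·y = 276, Σy = 45.)
Determinant 81·4 − 11² = 203.
p = (276·4 − 11·45)/203 = 3; q = (81·45 − 11·276)/203 = 3.

p = 3.000, q = 3.000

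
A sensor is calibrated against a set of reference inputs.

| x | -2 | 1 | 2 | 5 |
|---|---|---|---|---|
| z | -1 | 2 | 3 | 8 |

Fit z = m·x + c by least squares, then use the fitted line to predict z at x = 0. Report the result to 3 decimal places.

Compute the Gram sums: Σx·x = 34, Σx = 6, Σ1 = 4.
Moment sums: Σx·z = 50, Σz = 12.
Determinant 34·4 − 6² = 100.
m = (50·4 − 6·12)/100 = 32/25; c = (34·12 − 6·50)/100 = 27/25.
At x = 0: ẑ = (32/25)·(0) + (27/25)·(1) = 27/25.

ẑ = 1.080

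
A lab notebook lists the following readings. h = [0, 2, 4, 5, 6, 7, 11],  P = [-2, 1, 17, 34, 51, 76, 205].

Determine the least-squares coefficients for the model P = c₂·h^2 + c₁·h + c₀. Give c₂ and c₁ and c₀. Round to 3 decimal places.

c₂ = 1.966, c₁ = -2.803, c₀ = -1.921

Entries of AᵀA: Σh^2·h^2 = 19235, Σh^2·h = 2087, Σh^2 = 251, Σh·h = 251, Σh = 35, Σ1 = 7.
And Σh^2·P = 31491, Σh·P = 3333, ΣP = 382.
Normal equations: [[19235, 2087, 251]; [2087, 251, 35]; [251, 35, 7]]·[c₂, c₁, c₀]ᵀ = [31491, 3333, 382]ᵀ.
Solving the 3×3 system (Gaussian elimination) gives c₂ = 98219/49948, c₁ = -140029/49948, c₀ = -47987/24974.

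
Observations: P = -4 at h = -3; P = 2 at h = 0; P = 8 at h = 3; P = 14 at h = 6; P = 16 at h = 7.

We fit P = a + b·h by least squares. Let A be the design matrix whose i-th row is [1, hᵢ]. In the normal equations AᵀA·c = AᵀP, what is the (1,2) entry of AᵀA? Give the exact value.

13

Row 1 ↔ basis 1, column 2 ↔ basis h, so (AᵀA)_{1,2} = Σᵢ h = (1)·(-3) + (1)·(0) + (1)·(3) + (1)·(6) + (1)·(7) = 13.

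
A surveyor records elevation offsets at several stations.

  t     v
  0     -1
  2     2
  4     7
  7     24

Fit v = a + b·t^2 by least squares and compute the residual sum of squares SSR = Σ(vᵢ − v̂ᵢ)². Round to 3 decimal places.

SSR = 0.683

With design matrix M, MᵀM = [[4, 69]; [69, 2673]] and Mᵀv = [32, 1296]ᵀ.
Eliminating b: 2673·(row 1) − 69·(row 2) gives 5931·a = 2673·32 − 69·1296 = -3888, so a = -432/659.
Then b = (1296 − 69·(-432/659))/2673 = 992/1977.
Residuals: -227/659, 1282/1977, -737/1977, 136/1977; SSR = 450/659.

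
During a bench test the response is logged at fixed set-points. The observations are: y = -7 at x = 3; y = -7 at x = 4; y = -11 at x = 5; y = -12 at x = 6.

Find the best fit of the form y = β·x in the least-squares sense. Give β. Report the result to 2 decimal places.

AᵀA·[β]ᵀ = Aᵀy reads: 86·β = -176.
β = (-176)/86 = -2.04651.

β = -2.05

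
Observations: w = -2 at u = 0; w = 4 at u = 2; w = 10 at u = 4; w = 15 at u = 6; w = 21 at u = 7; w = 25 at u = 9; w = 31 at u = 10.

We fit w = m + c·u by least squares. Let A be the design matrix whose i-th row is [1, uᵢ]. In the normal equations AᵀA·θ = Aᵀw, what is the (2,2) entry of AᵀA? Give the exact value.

Row 2 ↔ basis u, column 2 ↔ basis u, so (AᵀA)_{2,2} = Σᵢ (u)·(u) = (0)·(0) + (2)·(2) + (4)·(4) + (6)·(6) + (7)·(7) + (9)·(9) + (10)·(10) = 286.

286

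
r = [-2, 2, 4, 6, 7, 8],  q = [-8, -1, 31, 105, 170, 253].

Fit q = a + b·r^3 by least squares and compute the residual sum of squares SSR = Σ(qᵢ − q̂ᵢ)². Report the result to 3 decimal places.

The normal equations are: 6·a + 1135·b = 550;  1135·a + 430673·b = 212566.
(Σ1 = 6, Σr^3 = 1135, Σr^3·r^3 = 430673, Σq = 550, Σr^3·q = 212566.)
det = 6·430673 − 1135² = 1295813.
a = (550·430673 − 1135·212566)/1295813 = -4392260/1295813; b = (6·212566 − 1135·550)/1295813 = 651146/1295813.
Residuals: -765076/1295813, -2112721/1295813, 2889119/1295813, -194911/1295813, 1337392/1295813, -1153803/1295813; SSR = 12774844/1295813.

SSR = 9.859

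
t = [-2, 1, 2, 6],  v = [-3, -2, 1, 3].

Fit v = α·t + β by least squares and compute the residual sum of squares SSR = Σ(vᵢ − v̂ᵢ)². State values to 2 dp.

From the data, Σt·t = 45, Σt = 7, Σ1 = 4.
Moment sums: Σt·v = 24, Σv = -1.
So XᵀX·[α, β]ᵀ = Xᵀv: [[45, 7]; [7, 4]]·[α, β]ᵀ = [24, -1]ᵀ.
det = 45·4 − 7² = 131.
α = (24·4 − 7·(-1))/131 = 103/131; β = (45·(-1) − 7·24)/131 = -213/131.
Residuals: 26/131, -152/131, 138/131, -12/131; SSR = 328/131.

SSR = 2.50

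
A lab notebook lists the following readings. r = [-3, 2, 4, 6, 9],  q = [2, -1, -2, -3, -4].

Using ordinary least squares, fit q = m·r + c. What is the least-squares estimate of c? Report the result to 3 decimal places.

Normal-equation sums: Σr·r = 146, Σr = 18, Σ1 = 5.
And Σr·q = -70, Σq = -8.
So AᵀA·[m, c]ᵀ = Aᵀq: [[146, 18]; [18, 5]]·[m, c]ᵀ = [-70, -8]ᵀ.
Eliminating c: 5·(row 1) − 18·(row 2) gives 406·m = 5·(-70) − 18·(-8) = -206, so m = -103/203.
Then c = ((-8) − 18·(-103/203))/5 = 46/203.

c = 0.227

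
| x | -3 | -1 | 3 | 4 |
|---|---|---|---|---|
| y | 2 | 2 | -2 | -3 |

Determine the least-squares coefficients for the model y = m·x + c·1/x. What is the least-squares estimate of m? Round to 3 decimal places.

m = -0.589

Forming AᵀA = [[35, 4]; [4, 185/144]] and Aᵀy = [-26, -49/12]ᵀ gives AᵀA·[m, c]ᵀ = Aᵀy.
Determinant 35·(185/144) − 4² = 4171/144.
m = ((-26)·(185/144) − 4·(-49/12))/(4171/144) = -2458/4171; c = (35·(-49/12) − 4·(-26))/(4171/144) = -5604/4171.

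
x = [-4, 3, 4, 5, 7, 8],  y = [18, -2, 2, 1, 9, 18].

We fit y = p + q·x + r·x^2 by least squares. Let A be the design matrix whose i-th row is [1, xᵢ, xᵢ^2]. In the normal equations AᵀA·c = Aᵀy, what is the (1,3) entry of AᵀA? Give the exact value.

179

Row 1 ↔ basis 1, column 3 ↔ basis x^2, so (AᵀA)_{1,3} = Σᵢ x^2 = (1)·(16) + (1)·(9) + (1)·(16) + (1)·(25) + (1)·(49) + (1)·(64) = 179.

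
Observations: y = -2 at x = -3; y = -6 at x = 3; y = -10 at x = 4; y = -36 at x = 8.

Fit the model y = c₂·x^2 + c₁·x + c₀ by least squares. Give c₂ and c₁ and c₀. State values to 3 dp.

c₂ = -0.486, c₁ = -0.661, c₀ = 0.386

Forming AᵀA = [[4514, 576, 98]; [576, 98, 12]; [98, 12, 4]] and Aᵀy = [-2536, -340, -54]ᵀ gives AᵀA·[c₂, c₁, c₀]ᵀ = Aᵀy.
Row-reducing yields c₂ = -12505/25741, c₁ = -17024/25741, c₀ = 9941/25741.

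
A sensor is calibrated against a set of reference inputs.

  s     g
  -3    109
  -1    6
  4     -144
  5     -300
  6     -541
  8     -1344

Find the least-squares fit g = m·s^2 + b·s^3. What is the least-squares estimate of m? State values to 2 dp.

m = 3.02

Compute the Gram sums: Σs^2·s^2 = 6355, Σs^2·s^3 = 44449, Σs^3·s^3 = 329251.
Right-hand side: Σs^2·g = -114309, Σs^3·g = -854649.
AᵀA·[m, b]ᵀ = Aᵀg becomes [[6355, 44449]; [44449, 329251]]·[m, b]ᵀ = [-114309, -854649]ᵀ.
det = 6355·329251 − 44449² = 116676504.
m = ((-114309)·329251 − 44449·(-854649))/116676504 = 6517423/2160676; b = (6355·(-854649) − 44449·(-114309))/116676504 = -6488401/2160676.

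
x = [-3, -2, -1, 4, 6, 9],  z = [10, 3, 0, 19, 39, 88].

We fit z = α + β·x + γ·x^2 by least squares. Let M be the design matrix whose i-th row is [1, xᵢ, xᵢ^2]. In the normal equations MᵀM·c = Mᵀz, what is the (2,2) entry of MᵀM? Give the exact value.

Row 2 ↔ basis x, column 2 ↔ basis x, so (MᵀM)_{2,2} = Σᵢ (x)·(x) = (-3)·(-3) + (-2)·(-2) + (-1)·(-1) + (4)·(4) + (6)·(6) + (9)·(9) = 147.

147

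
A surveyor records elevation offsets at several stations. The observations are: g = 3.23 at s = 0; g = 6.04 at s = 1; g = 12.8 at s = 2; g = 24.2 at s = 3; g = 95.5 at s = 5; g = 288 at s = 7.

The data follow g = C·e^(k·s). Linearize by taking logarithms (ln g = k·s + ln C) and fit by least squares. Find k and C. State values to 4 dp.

Linearized form: ln g = k·s + ln C. From the 6 transformed points,
AᵀA = [[88.0000, 18.0000]; [18.0000, 6]], rhs = [78.8927, 18.9288]ᵀ  (here Σs = 18.0000, Σ(s)² = 88.0000, Σln g = 18.9288, Σs·ln g = 78.8927).
Solving (det = 204.0000): k = 0.65019, ln C = 1.20423, so C = exp(1.20423) = 3.33419.

k = 0.6502, C = 3.3342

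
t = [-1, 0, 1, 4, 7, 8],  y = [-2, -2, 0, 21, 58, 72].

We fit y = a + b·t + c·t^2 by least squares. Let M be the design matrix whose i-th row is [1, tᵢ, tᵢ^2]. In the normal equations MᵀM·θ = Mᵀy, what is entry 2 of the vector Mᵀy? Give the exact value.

1068

Entry 2 ↔ basis t, so (Mᵀy)_{2} = Σᵢ (t)·yᵢ = (-1)·(-2) + (0)·(-2) + (1)·(0) + (4)·(21) + (7)·(58) + (8)·(72) = 1068.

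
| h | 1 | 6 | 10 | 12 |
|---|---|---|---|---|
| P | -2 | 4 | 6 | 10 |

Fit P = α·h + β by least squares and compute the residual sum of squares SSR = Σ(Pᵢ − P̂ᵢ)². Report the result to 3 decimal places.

With design matrix M, MᵀM = [[281, 29]; [29, 4]] and MᵀP = [202, 18]ᵀ.
det = 281·4 − 29² = 283.
α = (202·4 − 29·18)/283 = 286/283; β = (281·18 − 29·202)/283 = -800/283.
Residuals: -52/283, 216/283, -362/283, 198/283; SSR = 776/283.

SSR = 2.742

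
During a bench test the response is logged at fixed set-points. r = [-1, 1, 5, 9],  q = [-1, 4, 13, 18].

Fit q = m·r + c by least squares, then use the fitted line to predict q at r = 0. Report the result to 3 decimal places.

XᵀX·[m, c]ᵀ = Xᵀq reads: 108·m + 14·c = 232;  14·m + 4·c = 34.
(Σr·r = 108, Σr = 14, Σ1 = 4, Σr·q = 232, Σq = 34.)
Eliminating c: 4·(row 1) − 14·(row 2) gives 236·m = 4·232 − 14·34 = 452, so m = 113/59.
Then c = (34 − 14·(113/59))/4 = 106/59.
At r = 0: q̂ = (113/59)·(0) + (106/59)·(1) = 106/59.

q̂ = 1.797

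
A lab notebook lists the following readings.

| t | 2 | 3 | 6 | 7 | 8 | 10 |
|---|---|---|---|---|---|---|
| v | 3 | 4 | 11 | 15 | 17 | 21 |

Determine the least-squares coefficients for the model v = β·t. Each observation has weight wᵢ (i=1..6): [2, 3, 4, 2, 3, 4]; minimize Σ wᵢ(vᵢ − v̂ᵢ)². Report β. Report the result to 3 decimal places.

Forming MᵀWM = [[869]] and MᵀWv = [1770]ᵀ gives MᵀWM·[β]ᵀ = MᵀWv.
Hence β = 1770 / 869 ≈ 2.03682.

β = 2.037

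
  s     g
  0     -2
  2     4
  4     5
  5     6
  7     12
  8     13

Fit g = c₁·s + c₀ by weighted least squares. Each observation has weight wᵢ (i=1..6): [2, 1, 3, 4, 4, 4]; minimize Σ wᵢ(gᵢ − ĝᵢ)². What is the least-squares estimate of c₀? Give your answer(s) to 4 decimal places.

c₀ = -2.1631

Compute the Gram sums: Σwᵢ·s·s = 604, Σwᵢ·s = 94, Σwᵢ·1 = 18.
Moment sums: Σwᵢ·s·g = 940, Σwᵢ·g = 139.
So XᵀWX·[c₁, c₀]ᵀ = XᵀWg: [[604, 94]; [94, 18]]·[c₁, c₀]ᵀ = [940, 139]ᵀ.
Eliminating c₀: 18·(row 1) − 94·(row 2) gives 2036·c₁ = 18·940 − 94·139 = 3854, so c₁ = 1927/1018.
Then c₀ = (139 − 94·(1927/1018))/18 = -1101/509.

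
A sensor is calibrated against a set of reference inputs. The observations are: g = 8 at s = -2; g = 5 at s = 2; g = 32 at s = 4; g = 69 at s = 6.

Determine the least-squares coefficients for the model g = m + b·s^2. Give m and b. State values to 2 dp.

From the data, Σ1 = 4, Σs^2 = 60, Σs^2·s^2 = 1584.
Right-hand side: Σg = 114, Σs^2·g = 3048.
Normal equations: [[4, 60]; [60, 1584]]·[m, b]ᵀ = [114, 3048]ᵀ.
Determinant 4·1584 − 60² = 2736.
m = (114·1584 − 60·3048)/2736 = -16/19; b = (4·3048 − 60·114)/2736 = 223/114.

m = -0.84, b = 1.96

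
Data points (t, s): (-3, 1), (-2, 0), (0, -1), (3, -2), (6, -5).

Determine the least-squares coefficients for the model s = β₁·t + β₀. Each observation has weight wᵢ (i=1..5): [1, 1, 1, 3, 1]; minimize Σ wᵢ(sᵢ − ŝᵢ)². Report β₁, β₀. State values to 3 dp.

β₁ = -0.572, β₀ = -0.755

Entries of XᵀWX: Σwᵢ·t·t = 76, Σwᵢ·t = 10, Σwᵢ·1 = 7.
For XᵀWs: Σwᵢ·t·s = -51, Σwᵢ·s = -11.
So XᵀWX·[β₁, β₀]ᵀ = XᵀWs: [[76, 10]; [10, 7]]·[β₁, β₀]ᵀ = [-51, -11]ᵀ.
det = 76·7 − 10² = 432.
β₁ = ((-51)·7 − 10·(-11))/432 = -247/432; β₀ = (76·(-11) − 10·(-51))/432 = -163/216.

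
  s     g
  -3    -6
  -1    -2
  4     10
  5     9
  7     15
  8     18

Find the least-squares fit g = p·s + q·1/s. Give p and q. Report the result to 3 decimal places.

Setting ∂/∂p … = 0 gives: 164·p + 6·q = 354;  6·p + (881749/705600)·q = 1777/140.
det = 164·(881749/705600) − 6² = 29801309/176400.
p = (354·(881749/705600) − 6·(1777/140))/(29801309/176400) = 129201333/59602618; q = (164·(1777/140) − 6·354)/(29801309/176400) = -7474320/29801309.

p = 2.168, q = -0.251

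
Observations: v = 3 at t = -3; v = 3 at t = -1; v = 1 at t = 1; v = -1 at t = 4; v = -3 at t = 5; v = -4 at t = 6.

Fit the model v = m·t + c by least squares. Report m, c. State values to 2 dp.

m = -0.81, c = 1.46

The normal equations are: 88·m + 12·c = -54;  12·m + 6·c = -1.
Eliminating c: 6·(row 1) − 12·(row 2) gives 384·m = 6·(-54) − 12·(-1) = -312, so m = -13/16.
Then c = ((-1) − 12·(-13/16))/6 = 35/24.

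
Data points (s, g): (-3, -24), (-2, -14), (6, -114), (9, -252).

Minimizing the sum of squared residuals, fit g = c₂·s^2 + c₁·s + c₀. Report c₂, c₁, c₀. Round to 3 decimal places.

Normal-equation sums: Σs^2·s^2 = 7954, Σs^2·s = 910, Σs^2 = 130, Σs·s = 130, Σs = 10, Σ1 = 4.
Right-hand side: Σs^2·g = -24788, Σs·g = -2852, Σg = -404.
Inverting the 3×3 Gram matrix, [c₂, c₁, c₀]ᵀ = [-407/137, -679/685, -270/137]ᵀ.

c₂ = -2.971, c₁ = -0.991, c₀ = -1.971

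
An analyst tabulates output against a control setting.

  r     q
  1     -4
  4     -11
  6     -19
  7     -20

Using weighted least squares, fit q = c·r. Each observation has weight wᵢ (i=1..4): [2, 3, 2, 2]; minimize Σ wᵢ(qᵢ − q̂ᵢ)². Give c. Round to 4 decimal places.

With design matrix A, AᵀWA = [[220]] and AᵀWq = [-648]ᵀ.
Hence c = -648 / 220 ≈ -2.94545.

c = -2.9455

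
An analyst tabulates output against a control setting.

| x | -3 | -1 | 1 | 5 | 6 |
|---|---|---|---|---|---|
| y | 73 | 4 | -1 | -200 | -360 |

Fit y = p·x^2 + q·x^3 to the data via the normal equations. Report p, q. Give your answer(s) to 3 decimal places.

From the data, Σx^2·x^2 = 2004, Σx^2·x^3 = 10658, Σx^3·x^3 = 63012.
Right-hand side: Σx^2·y = -17300, Σx^3·y = -104736.
Δ = 2004·63012 − 10658² = 12683084.
p = ((-17300)·63012 − 10658·(-104736))/12683084 = 6542172/3170771; q = (2004·(-104736) − 10658·(-17300))/12683084 = -6376886/3170771.

p = 2.063, q = -2.011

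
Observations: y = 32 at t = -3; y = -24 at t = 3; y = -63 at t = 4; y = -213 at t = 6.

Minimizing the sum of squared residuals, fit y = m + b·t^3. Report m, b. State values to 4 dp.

m = 3.3907, b = -1.0056

XᵀX·[m, b]ᵀ = Xᵀy reads: 4·m + 280·b = -268;  280·m + 52210·b = -51552.
Eliminating b: 52210·(row 1) − 280·(row 2) gives 130440·m = 52210·(-268) − 280·(-51552) = 442280, so m = 11057/3261.
Then b = ((-51552) − 280·(11057/3261))/52210 = -16396/16305.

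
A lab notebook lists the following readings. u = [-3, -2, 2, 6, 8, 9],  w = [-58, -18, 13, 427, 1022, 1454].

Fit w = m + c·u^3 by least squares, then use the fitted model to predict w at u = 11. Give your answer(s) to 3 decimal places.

ŵ = 2658.332

Sums needed: Σ1 = 6, Σu^3 = 1430, Σu^3·u^3 = 841098.
Right-hand side: Σw = 2840, Σu^3·w = 1677276.
MᵀM·[m, c]ᵀ = Mᵀw becomes [[6, 1430]; [1430, 841098]]·[m, c]ᵀ = [2840, 1677276]ᵀ.
Δ = 6·841098 − 1430² = 3001688.
m = (2840·841098 − 1430·1677276)/3001688 = -1223295/375211; c = (6·1677276 − 1430·2840)/3001688 = 750307/375211.
At u = 11: ŵ = (-1223295/375211)·(1) + (750307/375211)·(1331) = 997435322/375211.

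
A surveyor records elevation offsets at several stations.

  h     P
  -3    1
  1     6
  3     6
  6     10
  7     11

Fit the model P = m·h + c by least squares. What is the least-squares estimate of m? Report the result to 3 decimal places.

m = 0.969

Setting ∂/∂m … = 0 gives: 104·m + 14·c = 158;  14·m + 5·c = 34.
Eliminating c: 5·(row 1) − 14·(row 2) gives 324·m = 5·158 − 14·34 = 314, so m = 157/162.
Then c = (34 − 14·(157/162))/5 = 331/81.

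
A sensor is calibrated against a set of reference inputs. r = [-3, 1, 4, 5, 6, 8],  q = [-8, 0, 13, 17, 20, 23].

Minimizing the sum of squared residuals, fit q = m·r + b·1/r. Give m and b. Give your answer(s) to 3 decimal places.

Forming MᵀM = [[151, 6]; [6, 18101/14400]] and Mᵀq = [465, 621/40]ᵀ gives MᵀM·[m, b]ᵀ = Mᵀq.
Δ = 151·(18101/14400) − 6² = 2214851/14400.
m = (465·(18101/14400) − 6·(621/40))/(2214851/14400) = 7075605/2214851; b = (151·(621/40) − 6·465)/(2214851/14400) = -6418440/2214851.

m = 3.195, b = -2.898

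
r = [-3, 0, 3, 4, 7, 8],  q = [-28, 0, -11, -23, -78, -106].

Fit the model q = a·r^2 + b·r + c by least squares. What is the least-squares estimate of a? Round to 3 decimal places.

a = -1.981

From the data, Σr^2·r^2 = 6915, Σr^2·r = 919, Σr^2 = 147, Σr·r = 147, Σr = 19, Σ1 = 6.
Moment sums: Σr^2·q = -11325, Σr·q = -1435, Σq = -246.
Solving the 3×3 system (Gaussian elimination) gives a = -14777/7460, b = 20817/7460, c = -2436/1865.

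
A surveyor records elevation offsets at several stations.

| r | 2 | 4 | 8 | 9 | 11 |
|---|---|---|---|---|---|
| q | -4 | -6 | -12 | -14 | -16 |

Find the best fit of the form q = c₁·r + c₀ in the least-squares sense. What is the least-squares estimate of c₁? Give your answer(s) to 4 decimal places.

c₁ = -1.3942

Entries of AᵀA: Σr·r = 286, Σr = 34, Σ1 = 5.
Moment sums: Σr·q = -430, Σq = -52.
Normal equations: [[286, 34]; [34, 5]]·[c₁, c₀]ᵀ = [-430, -52]ᵀ.
det = 286·5 − 34² = 274.
c₁ = ((-430)·5 − 34·(-52))/274 = -191/137; c₀ = (286·(-52) − 34·(-430))/274 = -126/137.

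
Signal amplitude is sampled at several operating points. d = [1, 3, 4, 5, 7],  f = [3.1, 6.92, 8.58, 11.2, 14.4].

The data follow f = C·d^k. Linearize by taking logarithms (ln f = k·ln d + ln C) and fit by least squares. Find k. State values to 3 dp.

Let Y = ln f. Fitting Y = k·ln d + ln C by least squares:
Σln d = 6.0403, Σ(ln d)² = 9.5056, Σln f = 10.2984, Σln d·ln f = 14.1834.
Normal system: [[9.5056, 6.0403]; [6.0403, 5]]·[k, ln C]ᵀ = [14.1834, 10.2984]ᵀ.
Δ = 9.5056·5 − (6.0403)² = 11.0434; k = (14.1834·5 − 6.0403·10.2984)/11.0434 = 0.78888, ln C = (9.5056·10.2984 − 6.0403·14.1834)/11.0434 = 1.10667.

k = 0.789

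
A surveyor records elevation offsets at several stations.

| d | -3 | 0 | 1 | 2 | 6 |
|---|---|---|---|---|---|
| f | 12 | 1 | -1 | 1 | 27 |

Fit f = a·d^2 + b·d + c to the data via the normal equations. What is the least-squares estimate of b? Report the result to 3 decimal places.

The normal equations are: 1394·a + 198·b + 50·c = 1083;  198·a + 50·b + 6·c = 127;  50·a + 6·b + 5·c = 40.
Inverting the 3×3 Gram matrix, [a, b, c]ᵀ = [2083/2184, -895/728, -17/273]ᵀ.

b = -1.229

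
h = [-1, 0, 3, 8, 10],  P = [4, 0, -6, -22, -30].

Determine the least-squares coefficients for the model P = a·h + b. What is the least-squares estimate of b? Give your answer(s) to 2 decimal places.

Setting ∂/∂a … = 0 gives: 174·a + 20·b = -498;  20·a + 5·b = -54.
(Σh·h = 174, Σh = 20, Σ1 = 5, Σh·P = -498, ΣP = -54.)
Determinant 174·5 − 20² = 470.
a = ((-498)·5 − 20·(-54))/470 = -3; b = (174·(-54) − 20·(-498))/470 = 6/5.

b = 1.20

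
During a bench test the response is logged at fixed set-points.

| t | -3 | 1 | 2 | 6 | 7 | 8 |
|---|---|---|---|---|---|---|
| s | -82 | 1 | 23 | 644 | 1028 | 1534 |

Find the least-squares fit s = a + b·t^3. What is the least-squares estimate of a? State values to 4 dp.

With design matrix X, XᵀX = [[6, 1053]; [1053, 427243]] and Xᵀs = [3148, 1279515]ᵀ.
det = 6·427243 − 1053² = 1454649.
a = (3148·427243 − 1053·1279515)/1454649 = -338333/207807; b = (6·1279515 − 1053·3148)/1454649 = 207726/69269.

a = -1.6281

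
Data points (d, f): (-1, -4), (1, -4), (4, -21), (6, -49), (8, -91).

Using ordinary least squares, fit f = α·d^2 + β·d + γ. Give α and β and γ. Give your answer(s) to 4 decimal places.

α = -1.5393, β = 1.2713, γ = -2.0491

XᵀX·[α, β, γ]ᵀ = Xᵀf reads: 5650·α + 792·β + 118·γ = -7932;  792·α + 118·β + 18·γ = -1106;  118·α + 18·β + 5·γ = -169.
Inverting the 3×3 Gram matrix, [α, β, γ]ᵀ = [-33851/21991, 27958/21991, -45061/21991]ᵀ.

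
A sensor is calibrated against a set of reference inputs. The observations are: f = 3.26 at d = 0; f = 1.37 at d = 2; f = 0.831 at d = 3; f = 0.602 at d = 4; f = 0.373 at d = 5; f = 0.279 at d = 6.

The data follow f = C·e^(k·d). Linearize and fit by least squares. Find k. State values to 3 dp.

k = -0.415

Taking logs, ln f = k·d + ln C, so regress ln f on d.
Σd = 20.0000, Σ(d)² = 90.0000, Σln f = -1.4588, Σd·ln f = -14.5459.
Normal system: [[90.0000, 20.0000]; [20.0000, 6]]·[k, ln C]ᵀ = [-14.5459, -1.4588]ᵀ.
Slope k = (n·Σd·ln f − Σd·Σln f)/(n·Σ(d)² − (Σd)²) = (6·-14.5459 − 20.0000·-1.4588)/140.0000 = -0.41499; ln C = (Σln f − k·Σd)/n = 1.14018.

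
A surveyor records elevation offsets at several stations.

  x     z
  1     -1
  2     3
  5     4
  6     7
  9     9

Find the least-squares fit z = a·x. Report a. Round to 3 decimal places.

a = 1.007

From the data, Σx·x = 147.
For Mᵀz: Σx·z = 148.
Normal equations: [[147]]·[a]ᵀ = [148]ᵀ.
Hence a = 148 / 147 ≈ 1.0068.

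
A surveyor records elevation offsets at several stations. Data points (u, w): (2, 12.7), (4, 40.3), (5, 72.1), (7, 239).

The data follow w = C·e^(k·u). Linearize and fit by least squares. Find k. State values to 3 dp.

k = 0.587

With ln wᵢ as the transformed response and uᵢ as the regressor:
XᵀX = [[94.0000, 18.0000]; [18.0000, 4]], rhs = [79.5941, 15.9925]ᵀ  (here Σu = 18.0000, Σ(u)² = 94.0000, Σln w = 15.9925, Σu·ln w = 79.5941).
Slope k = (n·Σu·ln w − Σu·Σln w)/(n·Σ(u)² − (Σu)²) = (4·79.5941 − 18.0000·15.9925)/52.0000 = 0.58677; ln C = (Σln w − k·Σu)/n = 1.35765.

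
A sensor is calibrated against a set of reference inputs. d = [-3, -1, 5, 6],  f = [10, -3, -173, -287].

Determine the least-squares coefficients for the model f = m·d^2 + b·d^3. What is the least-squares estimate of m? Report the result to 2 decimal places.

m = -1.91

Compute the Gram sums: Σd^2·d^2 = 2003, Σd^2·d^3 = 10657, Σd^3·d^3 = 63011.
Right-hand side: Σd^2·f = -14570, Σd^3·f = -83884.
MᵀM·[m, b]ᵀ = Mᵀf becomes [[2003, 10657]; [10657, 63011]]·[m, b]ᵀ = [-14570, -83884]ᵀ.
Determinant 2003·63011 − 10657² = 12639384.
m = ((-14570)·63011 − 10657·(-83884))/12639384 = -4019747/2106564; b = (2003·(-83884) − 10657·(-14570))/12639384 = -2124527/2106564.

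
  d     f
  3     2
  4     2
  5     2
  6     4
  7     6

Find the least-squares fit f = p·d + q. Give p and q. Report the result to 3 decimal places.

p = 1.000, q = -1.800

Forming MᵀM = [[135, 25]; [25, 5]] and Mᵀf = [90, 16]ᵀ gives MᵀM·[p, q]ᵀ = Mᵀf.
det = 135·5 − 25² = 50.
p = (90·5 − 25·16)/50 = 1; q = (135·16 − 25·90)/50 = -9/5.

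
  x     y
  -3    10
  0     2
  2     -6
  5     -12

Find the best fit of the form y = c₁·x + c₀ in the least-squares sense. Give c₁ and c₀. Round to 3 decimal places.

Sums needed: Σx·x = 38, Σx = 4, Σ1 = 4.
Moment sums: Σx·y = -102, Σy = -6.
det = 38·4 − 4² = 136.
c₁ = ((-102)·4 − 4·(-6))/136 = -48/17; c₀ = (38·(-6) − 4·(-102))/136 = 45/34.

c₁ = -2.824, c₀ = 1.324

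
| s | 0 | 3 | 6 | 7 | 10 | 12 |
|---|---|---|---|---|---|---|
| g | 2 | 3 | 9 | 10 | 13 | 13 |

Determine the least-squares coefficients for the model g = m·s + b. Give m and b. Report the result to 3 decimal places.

m = 1.051, b = 1.675

AᵀA·[m, b]ᵀ = Aᵀg reads: 338·m + 38·b = 419;  38·m + 6·b = 50.
(Σs·s = 338, Σs = 38, Σ1 = 6, Σs·g = 419, Σg = 50.)
Eliminating b: 6·(row 1) − 38·(row 2) gives 584·m = 6·419 − 38·50 = 614, so m = 307/292.
Then b = (50 − 38·(307/292))/6 = 489/292.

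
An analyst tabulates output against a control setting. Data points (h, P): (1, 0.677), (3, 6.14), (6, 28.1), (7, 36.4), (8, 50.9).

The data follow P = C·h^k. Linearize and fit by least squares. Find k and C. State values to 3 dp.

Linearized form: ln P = k·ln h + ln C. From the 5 transformed points,
AᵀA = [[12.5280, 6.9157]; [6.9157, 5]], rhs = [23.1373, 12.2849]ᵀ  (here Σln h = 6.9157, Σ(ln h)² = 12.5280, Σln P = 12.2849, Σln h·ln P = 23.1373).
Slope k = (n·Σln h·ln P − Σln h·Σln P)/(n·Σ(ln h)² − (Σln h)²) = (5·23.1373 − 6.9157·12.2849)/14.8127 = 2.07438; ln C = (Σln P − k·Σln h)/n = -0.41218, so C = exp(-0.41218) = 0.66220.

k = 2.074, C = 0.662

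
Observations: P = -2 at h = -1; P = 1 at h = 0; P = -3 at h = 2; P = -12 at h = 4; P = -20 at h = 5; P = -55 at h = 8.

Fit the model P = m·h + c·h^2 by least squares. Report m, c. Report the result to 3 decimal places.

Sums needed: Σh·h = 110, Σh·h^2 = 708, Σh^2·h^2 = 4994.
Moment sums: Σh·P = -592, Σh^2·P = -4226.
det = 110·4994 − 708² = 48076.
m = ((-592)·4994 − 708·(-4226))/48076 = 1270/1717; c = (110·(-4226) − 708·(-592))/48076 = -1633/1717.

m = 0.740, c = -0.951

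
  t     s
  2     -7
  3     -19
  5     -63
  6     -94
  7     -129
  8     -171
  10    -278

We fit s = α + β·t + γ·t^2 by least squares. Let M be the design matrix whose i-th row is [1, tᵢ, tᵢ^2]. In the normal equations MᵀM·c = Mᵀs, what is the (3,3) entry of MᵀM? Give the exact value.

Row 3 ↔ basis t^2, column 3 ↔ basis t^2, so (MᵀM)_{3,3} = Σᵢ (t^2)·(t^2) = (4)·(4) + (9)·(9) + (25)·(25) + (36)·(36) + (49)·(49) + (64)·(64) + (100)·(100) = 18515.

18515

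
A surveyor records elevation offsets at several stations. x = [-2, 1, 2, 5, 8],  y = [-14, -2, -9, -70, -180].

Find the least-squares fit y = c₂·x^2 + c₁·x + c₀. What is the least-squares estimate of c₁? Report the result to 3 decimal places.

AᵀA·[c₂, c₁, c₀]ᵀ = Aᵀy reads: 4754·c₂ + 638·c₁ + 98·c₀ = -13364;  638·c₂ + 98·c₁ + 14·c₀ = -1782;  98·c₂ + 14·c₁ + 5·c₀ = -275.
Inverting the 3×3 Gram matrix, [c₂, c₁, c₀]ᵀ = [-14015/4776, 4465/4776, -61/597]ᵀ.

c₁ = 0.935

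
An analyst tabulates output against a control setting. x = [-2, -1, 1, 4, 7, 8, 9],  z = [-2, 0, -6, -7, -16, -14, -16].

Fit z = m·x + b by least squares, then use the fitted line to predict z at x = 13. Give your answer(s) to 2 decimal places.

Normal-equation sums: Σx·x = 216, Σx = 26, Σ1 = 7.
Right-hand side: Σx·z = -398, Σz = -61.
Normal equations: [[216, 26]; [26, 7]]·[m, b]ᵀ = [-398, -61]ᵀ.
det = 216·7 − 26² = 836.
m = ((-398)·7 − 26·(-61))/836 = -300/209; b = (216·(-61) − 26·(-398))/836 = -707/209.
At x = 13: ẑ = (-300/209)·(13) + (-707/209)·(1) = -4607/209.

ẑ = -22.04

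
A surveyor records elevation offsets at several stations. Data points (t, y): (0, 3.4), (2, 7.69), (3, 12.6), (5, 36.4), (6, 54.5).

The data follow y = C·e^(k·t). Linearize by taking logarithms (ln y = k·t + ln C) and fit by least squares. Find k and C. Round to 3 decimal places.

k = 0.473, C = 3.200

Taking logs, ln y = k·t + ln C, so regress ln y on t.
Sums: Σt = 16.0000, Σ(t)² = 74.0000, Σln y = 13.3902, Σt·ln y = 53.6430.
Normal system: [[74.0000, 16.0000]; [16.0000, 5]]·[k, ln C]ᵀ = [53.6430, 13.3902]ᵀ.
Solving (det = 114.0000): k = 0.47344, ln C = 1.16302, so C = exp(1.16302) = 3.19958.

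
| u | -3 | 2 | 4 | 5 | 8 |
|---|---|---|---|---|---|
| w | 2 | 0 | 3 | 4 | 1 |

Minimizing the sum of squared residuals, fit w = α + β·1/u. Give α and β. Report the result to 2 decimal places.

α = 2.19, β = -1.29

Sums needed: Σ1 = 5, Σ1/u = 89/120, Σ1/u·1/u = 6901/14400.
For Aᵀw: Σw = 10, Σ1/u·w = 121/120.
Eliminating β: (6901/14400)·(row 1) − (89/120)·(row 2) gives (3323/1800)·α = (6901/14400)·10 − (89/120)·(121/120) = 58241/14400, so α = 58241/26584.
Then β = ((121/120) − (89/120)·(58241/26584))/(6901/14400) = -4275/3323.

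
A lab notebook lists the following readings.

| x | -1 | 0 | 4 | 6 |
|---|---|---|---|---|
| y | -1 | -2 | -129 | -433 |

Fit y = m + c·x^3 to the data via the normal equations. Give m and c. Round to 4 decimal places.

With design matrix M, MᵀM = [[4, 279]; [279, 50753]] and Mᵀy = [-565, -101783]ᵀ.
det = 4·50753 − 279² = 125171.
m = ((-565)·50753 − 279·(-101783))/125171 = -277988/125171; c = (4·(-101783) − 279·(-565))/125171 = -249497/125171.

m = -2.2209, c = -1.9932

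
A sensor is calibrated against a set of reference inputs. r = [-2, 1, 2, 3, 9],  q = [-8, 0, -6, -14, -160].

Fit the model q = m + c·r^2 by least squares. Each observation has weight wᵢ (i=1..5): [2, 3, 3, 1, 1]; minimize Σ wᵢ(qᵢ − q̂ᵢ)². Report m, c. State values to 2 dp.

m = 1.75, c = -2.00

MᵀWM·[m, c]ᵀ = MᵀWq reads: 10·m + 113·c = -208;  113·m + 6725·c = -13222.
Determinant 10·6725 − 113² = 54481.
m = ((-208)·6725 − 113·(-13222))/54481 = 95286/54481; c = (10·(-13222) − 113·(-208))/54481 = -108716/54481.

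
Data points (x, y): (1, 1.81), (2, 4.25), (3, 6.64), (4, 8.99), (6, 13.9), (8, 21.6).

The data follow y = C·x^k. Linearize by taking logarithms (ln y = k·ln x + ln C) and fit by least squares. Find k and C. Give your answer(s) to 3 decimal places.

k = 1.163, C = 1.832

Let Y = ln y. Fitting Y = k·ln x + ln C by least squares:
AᵀA = [[11.1437, 7.0493]; [7.0493, 6]], rhs = [17.2324, 11.8341]ᵀ  (here Σln x = 7.0493, Σ(ln x)² = 11.1437, Σln y = 11.8341, Σln x·ln y = 17.2324).
Slope k = (n·Σln x·ln y − Σln x·Σln y)/(n·Σ(ln x)² − (Σln x)²) = (6·17.2324 − 7.0493·11.8341)/17.1702 = 1.16324; ln C = (Σln y − k·Σln x)/n = 0.60568, so C = exp(0.60568) = 1.83250.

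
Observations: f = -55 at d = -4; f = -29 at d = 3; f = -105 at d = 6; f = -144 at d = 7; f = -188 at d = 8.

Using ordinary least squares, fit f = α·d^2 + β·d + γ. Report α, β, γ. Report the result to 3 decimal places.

α = -2.970, β = 0.837, γ = -4.209

The normal system MᵀM·[α, β, γ]ᵀ = Mᵀf is [[8130, 1034, 174]; [1034, 174, 20]; [174, 20, 5]]·[α, β, γ]ᵀ = [-24009, -3009, -521]ᵀ.
Solving the 3×3 system (Gaussian elimination) gives α = -74969/25246, β = 813/971, γ = -53132/12623.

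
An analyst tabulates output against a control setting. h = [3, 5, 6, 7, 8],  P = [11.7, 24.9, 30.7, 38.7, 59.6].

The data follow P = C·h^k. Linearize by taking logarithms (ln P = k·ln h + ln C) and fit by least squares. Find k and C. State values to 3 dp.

k = 1.561, C = 2.029

Taking logs, ln P = k·ln h + ln C, so regress ln P on ln h.
Σln h = 8.5252, Σ(ln h)² = 15.1183, Σln P = 16.8422, Σln h·ln P = 29.6257.
Equations: 15.1183·k + 8.5252·ln C = 29.6257;  8.5252·k + 5·ln C = 16.8422.
Slope k = (n·Σln h·ln P − Σln h·Σln P)/(n·Σ(ln h)² − (Σln h)²) = (5·29.6257 − 8.5252·16.8422)/2.9130 = 1.56052; ln C = (Σln P − k·Σln h)/n = 0.70770, so C = exp(0.70770) = 2.02931.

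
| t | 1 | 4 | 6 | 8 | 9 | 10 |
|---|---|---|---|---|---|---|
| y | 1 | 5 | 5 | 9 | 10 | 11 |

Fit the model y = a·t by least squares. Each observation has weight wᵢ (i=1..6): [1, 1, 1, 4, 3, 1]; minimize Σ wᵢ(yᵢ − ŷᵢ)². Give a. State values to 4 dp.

a = 1.1028

Sums needed: Σwᵢ·t·t = 652.
And Σwᵢ·t·y = 719.
a = 719/652 = 1.10276.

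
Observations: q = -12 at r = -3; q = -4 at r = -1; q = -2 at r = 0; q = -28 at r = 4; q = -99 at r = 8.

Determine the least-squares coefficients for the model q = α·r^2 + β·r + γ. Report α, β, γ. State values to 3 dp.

Compute the Gram sums: Σr^2·r^2 = 4434, Σr^2·r = 548, Σr^2 = 90, Σr·r = 90, Σr = 8, Σ1 = 5.
Right-hand side: Σr^2·q = -6896, Σr·q = -864, Σq = -145.
Row-reducing yields α = -94439/67531, β = -58630/67531, γ = -164689/67531.

α = -1.398, β = -0.868, γ = -2.439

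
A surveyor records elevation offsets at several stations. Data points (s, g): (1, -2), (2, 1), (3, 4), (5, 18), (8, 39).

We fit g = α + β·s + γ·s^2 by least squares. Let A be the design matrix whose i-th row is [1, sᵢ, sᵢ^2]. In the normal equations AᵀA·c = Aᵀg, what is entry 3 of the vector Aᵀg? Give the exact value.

2984

Entry 3 ↔ basis s^2, so (Aᵀg)_{3} = Σᵢ (s^2)·gᵢ = (1)·(-2) + (4)·(1) + (9)·(4) + (25)·(18) + (64)·(39) = 2984.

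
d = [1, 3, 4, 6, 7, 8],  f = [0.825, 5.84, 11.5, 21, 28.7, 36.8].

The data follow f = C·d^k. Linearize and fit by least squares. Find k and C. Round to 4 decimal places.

k = 1.8254, C = 0.8279

With ln fᵢ as the transformed response and ln dᵢ as the regressor:
Σln d = 8.3020, Σ(ln d)² = 14.4498, Σln f = 14.0216, Σln d·ln f = 24.8093.
Equations: 14.4498·k + 8.3020·ln C = 24.8093;  8.3020·k + 6·ln C = 14.0216.
Solving (det = 17.7753): k = 1.82544, ln C = -0.18887, so C = exp(-0.18887) = 0.82790.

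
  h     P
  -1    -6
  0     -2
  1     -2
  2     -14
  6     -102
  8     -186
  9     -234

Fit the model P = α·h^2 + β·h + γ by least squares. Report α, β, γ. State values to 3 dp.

Forming MᵀM = [[11971, 1465, 187]; [1465, 187, 25]; [187, 25, 7]] and MᵀP = [-34594, -4230, -546]ᵀ gives MᵀM·[α, β, γ]ᵀ = MᵀP.
Row-reducing yields α = -152/51, β = 50/51, γ = -32/17.

α = -2.980, β = 0.980, γ = -1.882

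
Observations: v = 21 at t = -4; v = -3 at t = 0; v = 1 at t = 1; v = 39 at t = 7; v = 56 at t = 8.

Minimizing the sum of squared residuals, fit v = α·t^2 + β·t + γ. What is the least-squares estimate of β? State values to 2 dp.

β = -1.33

With design matrix X, XᵀX = [[6754, 792, 130]; [792, 130, 12]; [130, 12, 5]] and Xᵀv = [5832, 638, 114]ᵀ.
Solving the 3×3 system (Gaussian elimination) gives α = 144162/138811, β = -183943/138811, γ = -141858/138811.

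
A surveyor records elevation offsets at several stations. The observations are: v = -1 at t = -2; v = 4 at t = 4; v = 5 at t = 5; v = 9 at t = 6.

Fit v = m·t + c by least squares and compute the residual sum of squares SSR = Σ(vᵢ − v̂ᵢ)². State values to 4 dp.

The normal system MᵀM·[m, c]ᵀ = Mᵀv is [[81, 13]; [13, 4]]·[m, c]ᵀ = [97, 17]ᵀ.
Determinant 81·4 − 13² = 155.
m = (97·4 − 13·17)/155 = 167/155; c = (81·17 − 13·97)/155 = 116/155.
Residuals: 63/155, -164/155, -176/155, 277/155; SSR = 894/155.

SSR = 5.7677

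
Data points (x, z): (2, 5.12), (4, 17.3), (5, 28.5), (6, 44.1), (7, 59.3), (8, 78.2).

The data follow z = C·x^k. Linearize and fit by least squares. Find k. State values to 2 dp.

Let Y = ln z. Fitting Y = k·ln x + ln C by least squares:
Σln x = 9.5060, Σ(ln x)² = 16.3136, Σln z = 20.0621, Σln x·ln z = 34.2691.
Equations: 16.3136·k + 9.5060·ln C = 34.2691;  9.5060·k + 6·ln C = 20.0621.
Δ = 16.3136·6 − (9.5060)² = 7.5177; k = (34.2691·6 − 9.5060·20.0621)/7.5177 = 1.98253, ln C = (16.3136·20.0621 − 9.5060·34.2691)/7.5177 = 0.20269.

k = 1.98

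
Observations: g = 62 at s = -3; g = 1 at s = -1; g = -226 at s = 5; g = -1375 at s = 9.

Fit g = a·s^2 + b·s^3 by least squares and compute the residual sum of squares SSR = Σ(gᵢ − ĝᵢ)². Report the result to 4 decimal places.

Forming XᵀX = [[7268, 61930]; [61930, 547796]] and Xᵀg = [-116466, -1032300]ᵀ gives XᵀX·[a, b]ᵀ = Xᵀg.
Δ = 7268·547796 − 61930² = 146056428.
a = ((-116466)·547796 − 61930·(-1032300))/146056428 = 10894172/12171369; b = (7268·(-1032300) − 61930·(-116466))/146056428 = -24168085/12171369.
Residuals: 192335/579589, -7630296/4057123, -691023/4057123, 157886/4057123; SSR = 14921042/4057123.

SSR = 3.6777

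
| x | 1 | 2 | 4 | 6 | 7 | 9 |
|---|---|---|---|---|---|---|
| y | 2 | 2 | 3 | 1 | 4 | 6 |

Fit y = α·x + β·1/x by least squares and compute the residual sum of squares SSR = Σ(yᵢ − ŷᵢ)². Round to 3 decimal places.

Compute the Gram sums: Σx·x = 187, Σx·1/x = 6, Σ1/x·1/x = 87193/63504.
For Mᵀy: Σx·y = 106, Σ1/x·y = 433/84.
MᵀM·[α, β]ᵀ = Mᵀy becomes [[187, 6]; [6, 87193/63504]]·[α, β]ᵀ = [106, 433/84]ᵀ.
Δ = 187·(87193/63504) − 6² = 14018947/63504.
α = (106·(87193/63504) − 6·(433/84))/(14018947/63504) = 7278370/14018947; β = (187·(433/84) − 6·106)/(14018947/63504) = 20825532/14018947.
Residuals: -66008/14018947, 3068388/14018947, 7736978/14018947, -33122195/14018947, 2152122/14018947, 16294404/14018947; SSR = 102468411/14018947.

SSR = 7.309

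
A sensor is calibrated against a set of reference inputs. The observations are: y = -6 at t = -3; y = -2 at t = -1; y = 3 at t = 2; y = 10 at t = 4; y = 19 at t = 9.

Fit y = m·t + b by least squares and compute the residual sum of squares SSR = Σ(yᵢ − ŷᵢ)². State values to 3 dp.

With design matrix M, MᵀM = [[111, 11]; [11, 5]] and Mᵀy = [237, 24]ᵀ.
Determinant 111·5 − 11² = 434.
m = (237·5 − 11·24)/434 = 921/434; b = (111·24 − 11·237)/434 = 57/434.
Residuals: 51/217, -2/217, -597/434, 599/434, -50/217; SSR = 1695/434.

SSR = 3.906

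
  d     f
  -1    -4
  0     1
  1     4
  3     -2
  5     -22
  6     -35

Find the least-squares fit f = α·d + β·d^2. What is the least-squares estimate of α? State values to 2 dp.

α = 4.00

Compute the Gram sums: Σd·d = 72, Σd·d^2 = 368, Σd^2·d^2 = 2004.
And Σd·f = -318, Σd^2·f = -1828.
det = 72·2004 − 368² = 8864.
α = ((-318)·2004 − 368·(-1828))/8864 = 4429/1108; β = (72·(-1828) − 368·(-318))/8864 = -456/277.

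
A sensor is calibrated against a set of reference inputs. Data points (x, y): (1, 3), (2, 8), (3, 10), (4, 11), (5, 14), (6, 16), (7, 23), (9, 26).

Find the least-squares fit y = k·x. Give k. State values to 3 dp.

From the data, Σx·x = 221.
And Σx·y = 654.
So MᵀM·[k]ᵀ = Mᵀy: [[221]]·[k]ᵀ = [654]ᵀ.
Hence k = 654 / 221 ≈ 2.95928.

k = 2.959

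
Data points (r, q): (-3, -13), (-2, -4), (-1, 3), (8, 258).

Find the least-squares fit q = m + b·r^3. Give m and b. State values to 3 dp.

m = 1.331, b = 0.501

Compute the Gram sums: Σ1 = 4, Σr^3 = 476, Σr^3·r^3 = 262938.
And Σq = 244, Σr^3·q = 132476.
Determinant 4·262938 − 476² = 825176.
m = (244·262938 − 476·132476)/825176 = 137287/103147; b = (4·132476 − 476·244)/825176 = 51720/103147.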